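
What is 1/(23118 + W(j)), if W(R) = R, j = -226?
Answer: 1/22892 ≈ 4.3683e-5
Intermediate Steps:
1/(23118 + W(j)) = 1/(23118 - 226) = 1/22892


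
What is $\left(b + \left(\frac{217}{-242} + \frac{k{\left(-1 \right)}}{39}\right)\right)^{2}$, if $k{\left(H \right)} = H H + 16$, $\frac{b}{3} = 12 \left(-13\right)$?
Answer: $\frac{19548185496889}{89075844} \approx 2.1946 \cdot 10^{5}$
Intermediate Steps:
$b = -468$ ($b = 3 \cdot 12 \left(-13\right) = 3 \left(-156\right) = -468$)
$k{\left(H \right)} = 16 + H^{2}$ ($k{\left(H \right)} = H^{2} + 16 = 16 + H^{2}$)
$\left(b + \left(\frac{217}{-242} + \frac{k{\left(-1 \right)}}{39}\right)\right)^{2} = \left(-468 + \left(\frac{217}{-242} + \frac{16 + \left(-1\right)^{2}}{39}\right)\right)^{2} = \left(-468 + \left(217 \left(- \frac{1}{242}\right) + \left(16 + 1\right) \frac{1}{39}\right)\right)^{2} = \left(-468 + \left(- \frac{217}{242} + 17 \cdot \frac{1}{39}\right)\right)^{2} = \left(-468 + \left(- \frac{217}{242} + \frac{17}{39}\right)\right)^{2} = \left(-468 - \frac{4349}{9438}\right)^{2} = \left(- \frac{4421333}{9438}\right)^{2} = \frac{19548185496889}{89075844}$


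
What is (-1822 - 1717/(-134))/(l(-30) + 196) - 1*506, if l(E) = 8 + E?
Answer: -12040327/23316 ≈ -516.40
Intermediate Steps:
(-1822 - 1717/(-134))/(l(-30) + 196) - 1*506 = (-1822 - 1717/(-134))/((8 - 30) + 196) - 1*506 = (-1822 - 1717*(-1/134))/(-22 + 196) - 506 = (-1822 + 1717/134)/174 - 506 = -242431/134*1/174 - 506 = -242431/23316 - 506 = -12040327/23316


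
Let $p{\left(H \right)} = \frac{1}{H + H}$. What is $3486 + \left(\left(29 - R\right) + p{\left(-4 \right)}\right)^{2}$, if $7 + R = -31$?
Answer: $\frac{509329}{64} \approx 7958.3$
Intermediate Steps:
$R = -38$ ($R = -7 - 31 = -38$)
$p{\left(H \right)} = \frac{1}{2 H}$
$3486 + \left(\left(29 - R\right) + p{\left(-4 \right)}\right)^{2} = 3486 + \left(\left(29 - -38\right) + \frac{1}{2 \left(-4\right)}\right)^{2} = 3486 + \left(\left(29 + 38\right) + \frac{1}{2} \left(- \frac{1}{4}\right)\right)^{2} = 3486 + \left(67 - \frac{1}{8}\right)^{2} = 3486 + \left(\frac{535}{8}\right)^{2} = 3486 + \frac{286225}{64} = \frac{509329}{64}$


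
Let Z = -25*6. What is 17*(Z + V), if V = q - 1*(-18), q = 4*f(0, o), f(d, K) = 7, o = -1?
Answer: -1768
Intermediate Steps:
q = 28 (q = 4*7 = 28)
Z = -150
V = 46 (V = 28 - 1*(-18) = 28 + 18 = 46)
17*(Z + V) = 17*(-150 + 46) = 17*(-104) = -1768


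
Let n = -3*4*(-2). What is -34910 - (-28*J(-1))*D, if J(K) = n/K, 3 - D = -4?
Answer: -39614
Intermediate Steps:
D = 7 (D = 3 - 1*(-4) = 3 + 4 = 7)
n = 24 (n = -12*(-2) = 24)
J(K) = 24/K
-34910 - (-28*J(-1))*D = -34910 - (-672/(-1))*7 = -34910 - (-672*(-1))*7 = -34910 - (-28*(-24))*7 = -34910 - 672*7 = -34910 - 1*4704 = -34910 - 4704 = -39614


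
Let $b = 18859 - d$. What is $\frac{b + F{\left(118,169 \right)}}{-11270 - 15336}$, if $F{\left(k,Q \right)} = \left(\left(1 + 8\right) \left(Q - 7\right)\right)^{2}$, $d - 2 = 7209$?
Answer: $- \frac{1068706}{13303} \approx -80.336$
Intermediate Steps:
$d = 7211$ ($d = 2 + 7209 = 7211$)
$b = 11648$ ($b = 18859 - 7211 = 11648$)
$F{\left(k,Q \right)} = \left(-63 + 9 Q\right)^{2}$ ($F{\left(k,Q \right)} = \left(9 \left(-7 + Q\right)\right)^{2} = \left(-63 + 9 Q\right)^{2}$)
$\frac{b + F{\left(118,169 \right)}}{-11270 - 15336} = \frac{11648 + 81 \left(-7 + 169\right)^{2}}{-11270 - 15336} = \frac{11648 + 81 \cdot 162^{2}}{-26606} = \left(11648 + 81 \cdot 26244\right) \left(- \frac{1}{26606}\right) = \left(11648 + 2125764\right) \left(- \frac{1}{26606}\right) = 2137412 \left(- \frac{1}{26606}\right) = - \frac{1068706}{13303}$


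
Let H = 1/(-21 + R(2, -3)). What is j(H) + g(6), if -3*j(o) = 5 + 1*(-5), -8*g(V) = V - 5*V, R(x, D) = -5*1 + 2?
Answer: 3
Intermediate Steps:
R(x, D) = -3 (R(x, D) = -5 + 2 = -3)
H = -1/24 (H = 1/(-21 - 3) = 1/(-24) = -1/24 ≈ -0.041667)
g(V) = V/2 (g(V) = -(V - 5*V)/8 = -(-1)*V/2 = V/2)
j(o) = 0 (j(o) = -(5 + 1*(-5))/3 = -(5 - 5)/3 = -1/3*0 = 0)
j(H) + g(6) = 0 + (1/2)*6 = 0 + 3 = 3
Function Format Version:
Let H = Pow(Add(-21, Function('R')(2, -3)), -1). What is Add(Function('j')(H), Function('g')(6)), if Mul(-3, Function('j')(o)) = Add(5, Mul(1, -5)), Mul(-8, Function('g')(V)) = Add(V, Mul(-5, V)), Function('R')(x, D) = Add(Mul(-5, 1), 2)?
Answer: 3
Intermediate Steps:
Function('R')(x, D) = -3 (Function('R')(x, D) = Add(-5, 2) = -3)
H = Rational(-1, 24) (H = Pow(Add(-21, -3), -1) = Pow(-24, -1) = Rational(-1, 24) ≈ -0.041667)
Function('g')(V) = Mul(Rational(1, 2), V) (Function('g')(V) = Mul(Rational(-1, 8), Add(V, Mul(-5, V))) = Mul(Rational(-1, 8), Mul(-4, V)) = Mul(Rational(1, 2), V))
Function('j')(o) = 0 (Function('j')(o) = Mul(Rational(-1, 3), Add(5, Mul(1, -5))) = Mul(Rational(-1, 3), Add(5, -5)) = Mul(Rational(-1, 3), 0) = 0)
Add(Function('j')(H), Function('g')(6)) = Add(0, Mul(Rational(1, 2), 6)) = Add(0, 3) = 3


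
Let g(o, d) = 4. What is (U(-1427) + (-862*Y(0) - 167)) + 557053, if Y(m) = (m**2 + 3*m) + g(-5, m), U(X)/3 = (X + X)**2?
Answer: 24989386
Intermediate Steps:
U(X) = 12*X**2 (U(X) = 3*(X + X)**2 = 3*(2*X)**2 = 3*(4*X**2) = 12*X**2)
Y(m) = 4 + m**2 + 3*m (Y(m) = (m**2 + 3*m) + 4 = 4 + m**2 + 3*m)
(U(-1427) + (-862*Y(0) - 167)) + 557053 = (12*(-1427)**2 + (-862*(4 + 0**2 + 3*0) - 167)) + 557053 = (12*2036329 + (-862*(4 + 0 + 0) - 167)) + 557053 = (24435948 + (-862*4 - 167)) + 557053 = (24435948 + (-3448 - 167)) + 557053 = (24435948 - 3615) + 557053 = 24432333 + 557053 = 24989386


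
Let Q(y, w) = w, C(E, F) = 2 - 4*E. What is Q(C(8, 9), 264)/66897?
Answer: 88/22299 ≈ 0.0039464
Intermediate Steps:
Q(C(8, 9), 264)/66897 = 264/66897 = 264*(1/66897) = 88/22299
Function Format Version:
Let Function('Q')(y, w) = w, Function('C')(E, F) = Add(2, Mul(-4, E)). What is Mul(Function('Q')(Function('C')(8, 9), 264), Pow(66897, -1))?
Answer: Rational(88, 22299) ≈ 0.0039464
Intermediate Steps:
Mul(Function('Q')(Function('C')(8, 9), 264), Pow(66897, -1)) = Mul(264, Pow(66897, -1)) = Mul(264, Rational(1, 66897)) = Rational(88, 22299)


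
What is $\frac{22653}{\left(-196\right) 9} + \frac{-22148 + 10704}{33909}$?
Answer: $- \frac{87591977}{6646164} \approx -13.179$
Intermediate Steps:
$\frac{22653}{\left(-196\right) 9} + \frac{-22148 + 10704}{33909} = \frac{22653}{-1764} - \frac{11444}{33909} = 22653 \left(- \frac{1}{1764}\right) - \frac{11444}{33909} = - \frac{2517}{196} - \frac{11444}{33909} = - \frac{87591977}{6646164}$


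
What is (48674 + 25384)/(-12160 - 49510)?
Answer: -37029/30835 ≈ -1.2009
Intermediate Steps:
(48674 + 25384)/(-12160 - 49510) = 74058/(-61670) = 74058*(-1/61670) = -37029/30835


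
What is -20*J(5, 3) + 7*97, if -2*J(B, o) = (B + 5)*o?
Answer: 979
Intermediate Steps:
J(B, o) = -o*(5 + B)/2 (J(B, o) = -(B + 5)*o/2 = -(5 + B)*o/2 = -o*(5 + B)/2)
-20*J(5, 3) + 7*97 = -(-10)*3*(5 + 5) + 7*97 = -(-10)*3*10 + 679 = -20*(-15) + 679 = 300 + 679 = 979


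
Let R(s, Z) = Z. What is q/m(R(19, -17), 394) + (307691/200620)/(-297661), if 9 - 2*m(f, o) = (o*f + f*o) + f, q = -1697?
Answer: -101341389358841/400759108042020 ≈ -0.25287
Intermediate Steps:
m(f, o) = 9/2 - f/2 - f*o (m(f, o) = 9/2 - ((o*f + f*o) + f)/2 = 9/2 - ((f*o + f*o) + f)/2 = 9/2 - (2*f*o + f)/2 = 9/2 - (f + 2*f*o)/2 = 9/2 + (-f/2 - f*o) = 9/2 - f/2 - f*o)
q/m(R(19, -17), 394) + (307691/200620)/(-297661) = -1697/(9/2 - ½*(-17) - 1*(-17)*394) + (307691/200620)/(-297661) = -1697/(9/2 + 17/2 + 6698) + (307691*(1/200620))*(-1/297661) = -1697/6711 + (307691/200620)*(-1/297661) = -1697*1/6711 - 307691/59716749820 = -1697/6711 - 307691/59716749820 = -101341389358841/400759108042020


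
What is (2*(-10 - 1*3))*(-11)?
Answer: 286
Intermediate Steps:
(2*(-10 - 1*3))*(-11) = (2*(-10 - 3))*(-11) = (2*(-13))*(-11) = -26*(-11) = 286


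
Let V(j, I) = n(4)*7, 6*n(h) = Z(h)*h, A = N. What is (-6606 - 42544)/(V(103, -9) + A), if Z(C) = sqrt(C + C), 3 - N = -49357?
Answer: -682324875/685240151 + 516075*sqrt(2)/2740960604 ≈ -0.99548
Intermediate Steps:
N = 49360 (N = 3 - 1*(-49357) = 3 + 49357 = 49360)
A = 49360
Z(C) = sqrt(2)*sqrt(C) (Z(C) = sqrt(2*C) = sqrt(2)*sqrt(C))
n(h) = sqrt(2)*h**(3/2)/6 (n(h) = ((sqrt(2)*sqrt(h))*h)/6 = (sqrt(2)*h**(3/2))/6 = sqrt(2)*h**(3/2)/6)
V(j, I) = 28*sqrt(2)/3 (V(j, I) = (sqrt(2)*4**(3/2)/6)*7 = ((1/6)*sqrt(2)*8)*7 = (4*sqrt(2)/3)*7 = 28*sqrt(2)/3)
(-6606 - 42544)/(V(103, -9) + A) = (-6606 - 42544)/(28*sqrt(2)/3 + 49360) = -49150/(49360 + 28*sqrt(2)/3)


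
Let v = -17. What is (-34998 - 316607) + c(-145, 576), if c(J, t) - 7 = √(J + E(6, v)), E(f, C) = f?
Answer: -351598 + I*√139 ≈ -3.516e+5 + 11.79*I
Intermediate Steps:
c(J, t) = 7 + √(6 + J) (c(J, t) = 7 + √(J + 6) = 7 + √(6 + J))
(-34998 - 316607) + c(-145, 576) = (-34998 - 316607) + (7 + √(6 - 145)) = -351605 + (7 + √(-139)) = -351605 + (7 + I*√139) = -351598 + I*√139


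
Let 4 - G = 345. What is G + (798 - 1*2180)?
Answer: -1723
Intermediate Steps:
G = -341 (G = 4 - 1*345 = 4 - 345 = -341)
G + (798 - 1*2180) = -341 + (798 - 1*2180) = -341 + (798 - 2180) = -341 - 1382 = -1723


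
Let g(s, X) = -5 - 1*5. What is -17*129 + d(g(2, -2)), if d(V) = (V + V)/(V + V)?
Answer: -2192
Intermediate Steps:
g(s, X) = -10 (g(s, X) = -5 - 5 = -10)
d(V) = 1 (d(V) = (2*V)/((2*V)) = (2*V)*(1/(2*V)) = 1)
-17*129 + d(g(2, -2)) = -17*129 + 1 = -2193 + 1 = -2192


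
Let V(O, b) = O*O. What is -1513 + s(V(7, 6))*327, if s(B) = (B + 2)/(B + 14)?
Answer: -8738/7 ≈ -1248.3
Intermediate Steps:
V(O, b) = O²
s(B) = (2 + B)/(14 + B)
-1513 + s(V(7, 6))*327 = -1513 + ((2 + 7²)/(14 + 7²))*327 = -1513 + ((2 + 49)/(14 + 49))*327 = -1513 + (51/63)*327 = -1513 + ((1/63)*51)*327 = -1513 + (17/21)*327 = -1513 + 1853/7 = -8738/7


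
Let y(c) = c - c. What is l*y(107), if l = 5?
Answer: 0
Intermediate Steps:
y(c) = 0
l*y(107) = 5*0 = 0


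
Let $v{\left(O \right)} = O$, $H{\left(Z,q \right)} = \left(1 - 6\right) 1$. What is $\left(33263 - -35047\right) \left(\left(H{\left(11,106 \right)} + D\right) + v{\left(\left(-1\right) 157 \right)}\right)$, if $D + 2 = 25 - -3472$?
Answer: $227677230$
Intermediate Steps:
$H{\left(Z,q \right)} = -5$ ($H{\left(Z,q \right)} = \left(-5\right) 1 = -5$)
$D = 3495$ ($D = -2 + \left(25 - -3472\right) = -2 + \left(25 + 3472\right) = -2 + 3497 = 3495$)
$\left(33263 - -35047\right) \left(\left(H{\left(11,106 \right)} + D\right) + v{\left(\left(-1\right) 157 \right)}\right) = \left(33263 - -35047\right) \left(\left(-5 + 3495\right) - 157\right) = \left(33263 + 35047\right) \left(3490 - 157\right) = 68310 \cdot 3333 = 227677230$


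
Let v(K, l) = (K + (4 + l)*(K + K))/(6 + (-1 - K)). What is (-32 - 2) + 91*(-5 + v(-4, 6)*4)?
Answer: -11659/3 ≈ -3886.3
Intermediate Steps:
v(K, l) = (K + 2*K*(4 + l))/(5 - K) (v(K, l) = (K + (4 + l)*(2*K))/(5 - K) = (K + 2*K*(4 + l))/(5 - K))
(-32 - 2) + 91*(-5 + v(-4, 6)*4) = (-32 - 2) + 91*(-5 - 1*(-4)*(9 + 2*6)/(-5 - 4)*4) = -34 + 91*(-5 - 1*(-4)*(9 + 12)/(-9)*4) = -34 + 91*(-5 - 1*(-4)*(-⅑)*21*4) = -34 + 91*(-5 - 28/3*4) = -34 + 91*(-5 - 112/3) = -34 + 91*(-127/3) = -34 - 11557/3 = -11659/3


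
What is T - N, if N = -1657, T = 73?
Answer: 1730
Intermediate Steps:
T - N = 73 - 1*(-1657) = 73 + 1657 = 1730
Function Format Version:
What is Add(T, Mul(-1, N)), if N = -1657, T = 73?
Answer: 1730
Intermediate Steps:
Add(T, Mul(-1, N)) = Add(73, Mul(-1, -1657)) = Add(73, 1657) = 1730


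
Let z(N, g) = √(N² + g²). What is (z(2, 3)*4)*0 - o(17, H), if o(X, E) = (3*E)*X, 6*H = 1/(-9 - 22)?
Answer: 17/62 ≈ 0.27419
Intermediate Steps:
H = -1/186 (H = 1/(6*(-9 - 22)) = (⅙)/(-31) = (⅙)*(-1/31) = -1/186 ≈ -0.0053763)
o(X, E) = 3*E*X
(z(2, 3)*4)*0 - o(17, H) = (√(2² + 3²)*4)*0 - 3*(-1)*17/186 = (√(4 + 9)*4)*0 - 1*(-17/62) = (√13*4)*0 + 17/62 = (4*√13)*0 + 17/62 = 0 + 17/62 = 17/62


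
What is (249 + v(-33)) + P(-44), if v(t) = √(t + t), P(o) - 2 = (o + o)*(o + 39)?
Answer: 691 + I*√66 ≈ 691.0 + 8.124*I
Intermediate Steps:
P(o) = 2 + 2*o*(39 + o) (P(o) = 2 + (o + o)*(o + 39) = 2 + (2*o)*(39 + o) = 2 + 2*o*(39 + o))
v(t) = √2*√t (v(t) = √(2*t) = √2*√t)
(249 + v(-33)) + P(-44) = (249 + √2*√(-33)) + (2 + 2*(-44)² + 78*(-44)) = (249 + √2*(I*√33)) + (2 + 2*1936 - 3432) = (249 + I*√66) + (2 + 3872 - 3432) = (249 + I*√66) + 442 = 691 + I*√66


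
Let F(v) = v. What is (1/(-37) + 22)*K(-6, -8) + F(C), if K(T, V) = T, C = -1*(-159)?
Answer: 1005/37 ≈ 27.162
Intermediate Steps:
C = 159
(1/(-37) + 22)*K(-6, -8) + F(C) = (1/(-37) + 22)*(-6) + 159 = (-1/37 + 22)*(-6) + 159 = (813/37)*(-6) + 159 = -4878/37 + 159 = 1005/37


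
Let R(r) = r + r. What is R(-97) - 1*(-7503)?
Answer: 7309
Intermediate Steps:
R(r) = 2*r
R(-97) - 1*(-7503) = 2*(-97) - 1*(-7503) = -194 + 7503 = 7309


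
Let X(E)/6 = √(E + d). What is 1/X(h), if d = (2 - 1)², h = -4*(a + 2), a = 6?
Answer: -I*√31/186 ≈ -0.029934*I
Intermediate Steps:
h = -32 (h = -4*(6 + 2) = -4*8 = -32)
d = 1 (d = 1² = 1)
X(E) = 6*√(1 + E) (X(E) = 6*√(E + 1) = 6*√(1 + E))
1/X(h) = 1/(6*√(1 - 32)) = 1/(6*√(-31)) = 1/(6*(I*√31)) = 1/(6*I*√31) = -I*√31/186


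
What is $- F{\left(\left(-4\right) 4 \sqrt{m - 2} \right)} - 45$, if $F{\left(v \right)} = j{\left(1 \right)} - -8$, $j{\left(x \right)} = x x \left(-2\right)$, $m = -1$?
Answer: $-51$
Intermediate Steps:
$j{\left(x \right)} = - 2 x^{2}$ ($j{\left(x \right)} = x^{2} \left(-2\right) = - 2 x^{2}$)
$F{\left(v \right)} = 6$ ($F{\left(v \right)} = - 2 \cdot 1^{2} - -8 = \left(-2\right) 1 + 8 = -2 + 8 = 6$)
$- F{\left(\left(-4\right) 4 \sqrt{m - 2} \right)} - 45 = \left(-1\right) 6 - 45 = -6 - 45 = -51$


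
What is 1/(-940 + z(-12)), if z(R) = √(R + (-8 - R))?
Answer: -235/220902 - I*√2/441804 ≈ -0.0010638 - 3.201e-6*I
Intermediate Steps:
z(R) = 2*I*√2 (z(R) = √(-8) = 2*I*√2)
1/(-940 + z(-12)) = 1/(-940 + 2*I*√2)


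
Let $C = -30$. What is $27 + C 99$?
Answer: $-2943$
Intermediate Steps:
$27 + C 99 = 27 - 2970 = -2943$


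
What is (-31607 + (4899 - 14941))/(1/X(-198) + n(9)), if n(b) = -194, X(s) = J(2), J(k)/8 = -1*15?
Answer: 4997880/23281 ≈ 214.68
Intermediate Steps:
J(k) = -120 (J(k) = 8*(-1*15) = 8*(-15) = -120)
X(s) = -120
(-31607 + (4899 - 14941))/(1/X(-198) + n(9)) = (-31607 + (4899 - 14941))/(1/(-120) - 194) = (-31607 - 10042)/(-1/120 - 194) = -41649/(-23281/120) = -41649*(-120/23281) = 4997880/23281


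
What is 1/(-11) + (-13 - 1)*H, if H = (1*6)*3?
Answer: -2773/11 ≈ -252.09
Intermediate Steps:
H = 18 (H = 6*3 = 18)
1/(-11) + (-13 - 1)*H = 1/(-11) + (-13 - 1)*18 = -1/11 - 14*18 = -1/11 - 252 = -2773/11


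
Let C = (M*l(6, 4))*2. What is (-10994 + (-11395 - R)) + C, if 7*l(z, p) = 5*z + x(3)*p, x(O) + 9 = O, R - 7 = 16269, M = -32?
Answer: -271039/7 ≈ -38720.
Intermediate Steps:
R = 16276 (R = 7 + 16269 = 16276)
x(O) = -9 + O
l(z, p) = -6*p/7 + 5*z/7 (l(z, p) = (5*z + (-9 + 3)*p)/7 = (5*z - 6*p)/7 = (-6*p + 5*z)/7 = -6*p/7 + 5*z/7)
C = -384/7 (C = -32*(-6/7*4 + (5/7)*6)*2 = -32*(-24/7 + 30/7)*2 = -32*6/7*2 = -192/7*2 = -384/7 ≈ -54.857)
(-10994 + (-11395 - R)) + C = (-10994 + (-11395 - 1*16276)) - 384/7 = (-10994 + (-11395 - 16276)) - 384/7 = (-10994 - 27671) - 384/7 = -38665 - 384/7 = -271039/7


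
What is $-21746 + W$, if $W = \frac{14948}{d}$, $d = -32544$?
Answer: $- \frac{176929193}{8136} \approx -21746.0$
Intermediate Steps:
$W = - \frac{3737}{8136}$ ($W = \frac{14948}{-32544} = 14948 \left(- \frac{1}{32544}\right) = - \frac{3737}{8136} \approx -0.45932$)
$-21746 + W = -21746 - \frac{3737}{8136} = - \frac{176929193}{8136}$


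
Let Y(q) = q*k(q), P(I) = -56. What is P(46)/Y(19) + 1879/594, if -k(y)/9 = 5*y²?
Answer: 64444001/20371230 ≈ 3.1635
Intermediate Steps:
k(y) = -45*y²
Y(q) = -45*q³ (Y(q) = q*(-45*q²) = -45*q³)
P(46)/Y(19) + 1879/594 = -56/((-45*19³)) + 1879/594 = -56/((-45*6859)) + 1879*(1/594) = -56/(-308655) + 1879/594 = -56*(-1/308655) + 1879/594 = 56/308655 + 1879/594 = 64444001/20371230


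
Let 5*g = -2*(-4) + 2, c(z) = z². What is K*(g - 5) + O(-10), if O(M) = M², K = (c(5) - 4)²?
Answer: -1223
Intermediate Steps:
g = 2 (g = (-2*(-4) + 2)/5 = (8 + 2)/5 = (⅕)*10 = 2)
K = 441 (K = (5² - 4)² = (25 - 4)² = 21² = 441)
K*(g - 5) + O(-10) = 441*(2 - 5) + (-10)² = 441*(-3) + 100 = -1323 + 100 = -1223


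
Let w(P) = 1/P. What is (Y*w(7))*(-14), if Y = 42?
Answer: -84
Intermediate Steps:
w(P) = 1/P
(Y*w(7))*(-14) = (42/7)*(-14) = (42*(⅐))*(-14) = 6*(-14) = -84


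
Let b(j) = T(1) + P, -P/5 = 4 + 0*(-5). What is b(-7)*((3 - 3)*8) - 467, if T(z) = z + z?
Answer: -467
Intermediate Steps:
T(z) = 2*z
P = -20 (P = -5*(4 + 0*(-5)) = -5*(4 + 0) = -5*4 = -20)
b(j) = -18 (b(j) = 2*1 - 20 = 2 - 20 = -18)
b(-7)*((3 - 3)*8) - 467 = -18*(3 - 3)*8 - 467 = -0*8 - 467 = -18*0 - 467 = 0 - 467 = -467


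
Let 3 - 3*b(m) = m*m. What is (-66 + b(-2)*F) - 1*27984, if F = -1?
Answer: -84149/3 ≈ -28050.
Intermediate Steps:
b(m) = 1 - m²/3 (b(m) = 1 - m*m/3 = 1 - m²/3)
(-66 + b(-2)*F) - 1*27984 = (-66 + (1 - ⅓*(-2)²)*(-1)) - 1*27984 = (-66 + (1 - ⅓*4)*(-1)) - 27984 = (-66 + (1 - 4/3)*(-1)) - 27984 = (-66 - ⅓*(-1)) - 27984 = (-66 + ⅓) - 27984 = -197/3 - 27984 = -84149/3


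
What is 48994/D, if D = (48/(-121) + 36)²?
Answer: 358660577/9279432 ≈ 38.651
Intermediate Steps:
D = 18558864/14641 (D = (48*(-1/121) + 36)² = (-48/121 + 36)² = (4308/121)² = 18558864/14641 ≈ 1267.6)
48994/D = 48994/(18558864/14641) = 48994*(14641/18558864) = 358660577/9279432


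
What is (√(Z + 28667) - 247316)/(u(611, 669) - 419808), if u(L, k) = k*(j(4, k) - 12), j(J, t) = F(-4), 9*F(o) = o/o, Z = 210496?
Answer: 741948/1283285 - 3*√239163/1283285 ≈ 0.57702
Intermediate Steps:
F(o) = ⅑ (F(o) = (o/o)/9 = (⅑)*1 = ⅑)
j(J, t) = ⅑
u(L, k) = -107*k/9 (u(L, k) = k*(⅑ - 12) = k*(-107/9) = -107*k/9)
(√(Z + 28667) - 247316)/(u(611, 669) - 419808) = (√(210496 + 28667) - 247316)/(-107/9*669 - 419808) = (√239163 - 247316)/(-23861/3 - 419808) = (-247316 + √239163)/(-1283285/3) = (-247316 + √239163)*(-3/1283285) = 741948/1283285 - 3*√239163/1283285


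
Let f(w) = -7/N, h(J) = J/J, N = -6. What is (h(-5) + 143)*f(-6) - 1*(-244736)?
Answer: 244904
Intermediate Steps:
h(J) = 1
f(w) = 7/6 (f(w) = -7/(-6) = -7*(-⅙) = 7/6)
(h(-5) + 143)*f(-6) - 1*(-244736) = (1 + 143)*(7/6) - 1*(-244736) = 144*(7/6) + 244736 = 168 + 244736 = 244904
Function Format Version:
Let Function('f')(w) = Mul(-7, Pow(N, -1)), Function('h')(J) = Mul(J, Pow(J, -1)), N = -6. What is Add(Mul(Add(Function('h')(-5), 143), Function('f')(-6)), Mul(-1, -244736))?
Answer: 244904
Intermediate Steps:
Function('h')(J) = 1
Function('f')(w) = Rational(7, 6) (Function('f')(w) = Mul(-7, Pow(-6, -1)) = Mul(-7, Rational(-1, 6)) = Rational(7, 6))
Add(Mul(Add(Function('h')(-5), 143), Function('f')(-6)), Mul(-1, -244736)) = Add(Mul(Add(1, 143), Rational(7, 6)), Mul(-1, -244736)) = Add(Mul(144, Rational(7, 6)), 244736) = Add(168, 244736) = 244904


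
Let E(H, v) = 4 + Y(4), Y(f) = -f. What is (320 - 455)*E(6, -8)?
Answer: 0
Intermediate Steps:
E(H, v) = 0 (E(H, v) = 4 - 1*4 = 4 - 4 = 0)
(320 - 455)*E(6, -8) = (320 - 455)*0 = -135*0 = 0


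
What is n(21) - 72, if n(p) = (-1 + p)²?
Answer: 328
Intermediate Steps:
n(21) - 72 = (-1 + 21)² - 72 = 20² - 72 = 400 - 72 = 328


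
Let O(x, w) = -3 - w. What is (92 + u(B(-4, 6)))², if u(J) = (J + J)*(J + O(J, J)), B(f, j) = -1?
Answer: 9604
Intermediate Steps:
u(J) = -6*J (u(J) = (J + J)*(J + (-3 - J)) = (2*J)*(-3) = -6*J)
(92 + u(B(-4, 6)))² = (92 - 6*(-1))² = (92 + 6)² = 98² = 9604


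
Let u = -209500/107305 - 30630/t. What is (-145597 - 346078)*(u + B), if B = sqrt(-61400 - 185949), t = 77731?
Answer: 1924553289577750/1668184991 - 491675*I*sqrt(247349) ≈ 1.1537e+6 - 2.4453e+8*I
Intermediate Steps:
u = -3914279330/1668184991 (u = -209500/107305 - 30630/77731 = -209500*1/107305 - 30630*1/77731 = -41900/21461 - 30630/77731 = -3914279330/1668184991 ≈ -2.3464)
B = I*sqrt(247349) (B = sqrt(-247349) = I*sqrt(247349) ≈ 497.34*I)
(-145597 - 346078)*(u + B) = (-145597 - 346078)*(-3914279330/1668184991 + I*sqrt(247349)) = -491675*(-3914279330/1668184991 + I*sqrt(247349)) = 1924553289577750/1668184991 - 491675*I*sqrt(247349)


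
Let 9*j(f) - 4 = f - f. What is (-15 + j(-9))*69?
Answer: -3013/3 ≈ -1004.3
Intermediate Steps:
j(f) = 4/9 (j(f) = 4/9 + (f - f)/9 = 4/9 + (1/9)*0 = 4/9 + 0 = 4/9)
(-15 + j(-9))*69 = (-15 + 4/9)*69 = -131/9*69 = -3013/3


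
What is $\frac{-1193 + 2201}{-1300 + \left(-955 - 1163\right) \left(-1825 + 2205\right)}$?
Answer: $- \frac{252}{201535} \approx -0.0012504$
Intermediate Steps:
$\frac{-1193 + 2201}{-1300 + \left(-955 - 1163\right) \left(-1825 + 2205\right)} = \frac{1008}{-1300 - 804840} = \frac{1008}{-806140} = 1008 \left(- \frac{1}{806140}\right) = - \frac{252}{201535}$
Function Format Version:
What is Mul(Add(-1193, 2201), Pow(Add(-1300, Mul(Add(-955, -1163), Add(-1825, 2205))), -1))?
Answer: Rational(-252, 201535) ≈ -0.0012504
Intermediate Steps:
Mul(Add(-1193, 2201), Pow(Add(-1300, Mul(Add(-955, -1163), Add(-1825, 2205))), -1)) = Mul(1008, Pow(Add(-1300, Mul(-2118, 380)), -1)) = Mul(1008, Pow(Add(-1300, -804840), -1)) = Mul(1008, Pow(-806140, -1)) = Mul(1008, Rational(-1, 806140)) = Rational(-252, 201535)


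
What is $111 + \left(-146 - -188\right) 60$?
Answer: $2631$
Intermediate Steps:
$111 + \left(-146 - -188\right) 60 = 111 + \left(-146 + 188\right) 60 = 111 + 42 \cdot 60 = 111 + 2520 = 2631$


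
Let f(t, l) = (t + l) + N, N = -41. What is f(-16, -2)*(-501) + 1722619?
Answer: 1752178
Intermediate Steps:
f(t, l) = -41 + l + t (f(t, l) = (t + l) - 41 = (l + t) - 41 = -41 + l + t)
f(-16, -2)*(-501) + 1722619 = (-41 - 2 - 16)*(-501) + 1722619 = -59*(-501) + 1722619 = 29559 + 1722619 = 1752178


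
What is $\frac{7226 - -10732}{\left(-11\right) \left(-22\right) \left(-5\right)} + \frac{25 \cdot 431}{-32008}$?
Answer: $- \frac{293918707}{19364840} \approx -15.178$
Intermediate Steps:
$\frac{7226 - -10732}{\left(-11\right) \left(-22\right) \left(-5\right)} + \frac{25 \cdot 431}{-32008} = \frac{7226 + 10732}{242 \left(-5\right)} + 10775 \left(- \frac{1}{32008}\right) = \frac{17958}{-1210} - \frac{10775}{32008} = 17958 \left(- \frac{1}{1210}\right) - \frac{10775}{32008} = - \frac{8979}{605} - \frac{10775}{32008} = - \frac{293918707}{19364840}$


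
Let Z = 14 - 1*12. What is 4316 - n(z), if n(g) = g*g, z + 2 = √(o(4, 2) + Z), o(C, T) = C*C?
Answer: 4294 + 12*√2 ≈ 4311.0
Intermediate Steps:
o(C, T) = C²
Z = 2 (Z = 14 - 12 = 2)
z = -2 + 3*√2 (z = -2 + √(4² + 2) = -2 + √(16 + 2) = -2 + √18 = -2 + 3*√2 ≈ 2.2426)
n(g) = g²
4316 - n(z) = 4316 - (-2 + 3*√2)²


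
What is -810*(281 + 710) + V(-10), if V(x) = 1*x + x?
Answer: -802730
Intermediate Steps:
V(x) = 2*x (V(x) = x + x = 2*x)
-810*(281 + 710) + V(-10) = -810*(281 + 710) + 2*(-10) = -810*991 - 20 = -802710 - 20 = -802730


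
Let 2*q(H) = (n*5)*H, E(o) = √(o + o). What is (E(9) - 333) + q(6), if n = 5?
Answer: -258 + 3*√2 ≈ -253.76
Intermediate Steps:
E(o) = √2*√o (E(o) = √(2*o) = √2*√o)
q(H) = 25*H/2 (q(H) = ((5*5)*H)/2 = (25*H)/2 = 25*H/2)
(E(9) - 333) + q(6) = (√2*√9 - 333) + (25/2)*6 = (√2*3 - 333) + 75 = (3*√2 - 333) + 75 = (-333 + 3*√2) + 75 = -258 + 3*√2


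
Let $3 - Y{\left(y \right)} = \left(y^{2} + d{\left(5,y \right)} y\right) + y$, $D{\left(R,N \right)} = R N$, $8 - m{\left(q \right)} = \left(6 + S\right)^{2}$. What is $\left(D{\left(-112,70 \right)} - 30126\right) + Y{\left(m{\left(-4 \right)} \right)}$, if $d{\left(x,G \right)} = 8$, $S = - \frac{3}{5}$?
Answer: $- \frac{23887691}{625} \approx -38220.0$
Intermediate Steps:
$S = - \frac{3}{5}$ ($S = \left(-3\right) \frac{1}{5} = - \frac{3}{5} \approx -0.6$)
$m{\left(q \right)} = - \frac{529}{25}$ ($m{\left(q \right)} = 8 - \left(6 - \frac{3}{5}\right)^{2} = 8 - \left(\frac{27}{5}\right)^{2} = 8 - \frac{729}{25} = - \frac{529}{25}$)
$D{\left(R,N \right)} = N R$
$Y{\left(y \right)} = 3 - y^{2} - 9 y$ ($Y{\left(y \right)} = 3 - \left(\left(y^{2} + 8 y\right) + y\right) = 3 - \left(y^{2} + 9 y\right) = 3 - y^{2} - 9 y$)
$\left(D{\left(-112,70 \right)} - 30126\right) + Y{\left(m{\left(-4 \right)} \right)} = \left(70 \left(-112\right) - 30126\right) - \frac{158941}{625} = \left(-7840 - 30126\right) + \left(3 - \frac{279841}{625} + \frac{4761}{25}\right) = -37966 + \left(3 - \frac{279841}{625} + \frac{4761}{25}\right) = -37966 - \frac{158941}{625} = - \frac{23887691}{625}$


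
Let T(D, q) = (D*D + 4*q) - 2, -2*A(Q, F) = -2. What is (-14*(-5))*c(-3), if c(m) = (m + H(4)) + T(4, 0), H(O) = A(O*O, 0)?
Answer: 840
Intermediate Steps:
A(Q, F) = 1 (A(Q, F) = -1/2*(-2) = 1)
H(O) = 1
T(D, q) = -2 + D**2 + 4*q (T(D, q) = (D**2 + 4*q) - 2 = -2 + D**2 + 4*q)
c(m) = 15 + m (c(m) = (m + 1) + (-2 + 4**2 + 4*0) = (1 + m) + (-2 + 16 + 0) = (1 + m) + 14 = 15 + m)
(-14*(-5))*c(-3) = (-14*(-5))*(15 - 3) = 70*12 = 840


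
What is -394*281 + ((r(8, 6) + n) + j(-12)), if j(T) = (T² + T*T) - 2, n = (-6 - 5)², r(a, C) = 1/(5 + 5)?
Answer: -1103069/10 ≈ -1.1031e+5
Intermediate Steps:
r(a, C) = ⅒ (r(a, C) = 1/10 = ⅒)
n = 121 (n = (-11)² = 121)
j(T) = -2 + 2*T² (j(T) = (T² + T²) - 2 = 2*T² - 2 = -2 + 2*T²)
-394*281 + ((r(8, 6) + n) + j(-12)) = -394*281 + ((⅒ + 121) + (-2 + 2*(-12)²)) = -110714 + (1211/10 + (-2 + 2*144)) = -110714 + (1211/10 + (-2 + 288)) = -110714 + (1211/10 + 286) = -110714 + 4071/10 = -1103069/10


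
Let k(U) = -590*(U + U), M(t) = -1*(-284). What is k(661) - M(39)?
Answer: -780264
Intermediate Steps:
M(t) = 284
k(U) = -1180*U
k(661) - M(39) = -1180*661 - 1*284 = -779980 - 284 = -780264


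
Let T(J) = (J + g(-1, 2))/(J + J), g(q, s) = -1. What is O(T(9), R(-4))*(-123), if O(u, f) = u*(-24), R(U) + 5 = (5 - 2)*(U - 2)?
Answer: 1312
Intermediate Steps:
R(U) = -11 + 3*U (R(U) = -5 + (5 - 2)*(U - 2) = -5 + 3*(-2 + U) = -5 + (-6 + 3*U) = -11 + 3*U)
T(J) = (-1 + J)/(2*J) (T(J) = (J - 1)/(J + J) = (-1 + J)/((2*J)) = (-1 + J)*(1/(2*J)) = (-1 + J)/(2*J))
O(u, f) = -24*u
O(T(9), R(-4))*(-123) = -12*(-1 + 9)/9*(-123) = -12*8/9*(-123) = -24*4/9*(-123) = -32/3*(-123) = 1312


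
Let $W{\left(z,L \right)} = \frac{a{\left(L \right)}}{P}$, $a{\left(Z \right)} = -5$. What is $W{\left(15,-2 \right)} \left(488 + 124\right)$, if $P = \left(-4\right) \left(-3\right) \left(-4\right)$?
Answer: $\frac{255}{4} \approx 63.75$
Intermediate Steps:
$P = -48$ ($P = 12 \left(-4\right) = -48$)
$W{\left(z,L \right)} = \frac{5}{48}$ ($W{\left(z,L \right)} = - \frac{5}{-48} = \left(-5\right) \left(- \frac{1}{48}\right) = \frac{5}{48}$)
$W{\left(15,-2 \right)} \left(488 + 124\right) = \frac{5 \left(488 + 124\right)}{48} = \frac{5}{48} \cdot 612 = \frac{255}{4}$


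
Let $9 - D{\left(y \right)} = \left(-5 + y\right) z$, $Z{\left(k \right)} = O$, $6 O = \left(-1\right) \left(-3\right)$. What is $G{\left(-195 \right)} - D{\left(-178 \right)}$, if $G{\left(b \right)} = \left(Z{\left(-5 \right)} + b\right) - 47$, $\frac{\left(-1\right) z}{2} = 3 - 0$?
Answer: $\frac{1695}{2} \approx 847.5$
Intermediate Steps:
$O = \frac{1}{2}$ ($O = \frac{\left(-1\right) \left(-3\right)}{6} = \frac{1}{6} \cdot 3 = \frac{1}{2} \approx 0.5$)
$Z{\left(k \right)} = \frac{1}{2}$
$z = -6$ ($z = - 2 \left(3 - 0\right) = - 2 \left(3 + 0\right) = \left(-2\right) 3 = -6$)
$G{\left(b \right)} = - \frac{93}{2} + b$ ($G{\left(b \right)} = \left(\frac{1}{2} + b\right) - 47 = - \frac{93}{2} + b$)
$D{\left(y \right)} = -21 + 6 y$ ($D{\left(y \right)} = 9 - \left(-5 + y\right) \left(-6\right) = 9 - \left(30 - 6 y\right) = 9 + \left(-30 + 6 y\right) = -21 + 6 y$)
$G{\left(-195 \right)} - D{\left(-178 \right)} = \left(- \frac{93}{2} - 195\right) - \left(-21 + 6 \left(-178\right)\right) = - \frac{483}{2} - \left(-21 - 1068\right) = - \frac{483}{2} - -1089 = - \frac{483}{2} + 1089 = \frac{1695}{2}$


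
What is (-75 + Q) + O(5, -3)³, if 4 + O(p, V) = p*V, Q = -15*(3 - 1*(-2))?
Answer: -7009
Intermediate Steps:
Q = -75 (Q = -15*(3 + 2) = -15*5 = -75)
O(p, V) = -4 + V*p (O(p, V) = -4 + p*V = -4 + V*p)
(-75 + Q) + O(5, -3)³ = (-75 - 75) + (-4 - 3*5)³ = -150 + (-4 - 15)³ = -150 + (-19)³ = -150 - 6859 = -7009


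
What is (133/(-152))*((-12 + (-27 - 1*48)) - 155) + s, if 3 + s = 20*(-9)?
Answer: 115/4 ≈ 28.750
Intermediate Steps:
s = -183 (s = -3 + 20*(-9) = -3 - 180 = -183)
(133/(-152))*((-12 + (-27 - 1*48)) - 155) + s = (133/(-152))*((-12 + (-27 - 1*48)) - 155) - 183 = (133*(-1/152))*((-12 + (-27 - 48)) - 155) - 183 = -7*((-12 - 75) - 155)/8 - 183 = -7*(-87 - 155)/8 - 183 = -7/8*(-242) - 183 = 847/4 - 183 = 115/4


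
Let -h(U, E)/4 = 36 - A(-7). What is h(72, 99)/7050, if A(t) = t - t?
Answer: -24/1175 ≈ -0.020426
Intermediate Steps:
A(t) = 0
h(U, E) = -144 (h(U, E) = -4*(36 - 1*0) = -4*(36 + 0) = -4*36 = -144)
h(72, 99)/7050 = -144/7050 = -144*1/7050 = -24/1175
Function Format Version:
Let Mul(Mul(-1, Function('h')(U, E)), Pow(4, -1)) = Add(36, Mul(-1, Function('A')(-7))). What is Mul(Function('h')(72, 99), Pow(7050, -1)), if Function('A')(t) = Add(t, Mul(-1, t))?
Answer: Rational(-24, 1175) ≈ -0.020426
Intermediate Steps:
Function('A')(t) = 0
Function('h')(U, E) = -144 (Function('h')(U, E) = Mul(-4, Add(36, Mul(-1, 0))) = Mul(-4, Add(36, 0)) = Mul(-4, 36) = -144)
Mul(Function('h')(72, 99), Pow(7050, -1)) = Mul(-144, Pow(7050, -1)) = Mul(-144, Rational(1, 7050)) = Rational(-24, 1175)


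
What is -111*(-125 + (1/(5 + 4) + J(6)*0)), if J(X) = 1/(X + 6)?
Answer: 41588/3 ≈ 13863.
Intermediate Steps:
J(X) = 1/(6 + X)
-111*(-125 + (1/(5 + 4) + J(6)*0)) = -111*(-125 + (1/(5 + 4) + 0/(6 + 6))) = -111*(-125 + (1/9 + 0/12)) = -111*(-125 + (1/9 + (1/12)*0)) = -111*(-125 + (1/9 + 0)) = -111*(-125 + 1/9) = -111*(-1124/9) = 41588/3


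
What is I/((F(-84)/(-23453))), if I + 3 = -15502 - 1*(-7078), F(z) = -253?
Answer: -197638431/253 ≈ -7.8118e+5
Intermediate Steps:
I = -8427 (I = -3 + (-15502 - 1*(-7078)) = -3 + (-15502 + 7078) = -3 - 8424 = -8427)
I/((F(-84)/(-23453))) = -8427/((-253/(-23453))) = -8427/((-253*(-1/23453))) = -8427/253/23453 = -8427*23453/253 = -197638431/253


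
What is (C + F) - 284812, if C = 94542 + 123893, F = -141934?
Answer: -208311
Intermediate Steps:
C = 218435
(C + F) - 284812 = (218435 - 141934) - 284812 = 76501 - 284812 = -208311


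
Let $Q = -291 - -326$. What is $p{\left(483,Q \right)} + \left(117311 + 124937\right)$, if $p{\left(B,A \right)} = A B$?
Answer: $259153$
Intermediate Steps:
$Q = 35$ ($Q = -291 + 326 = 35$)
$p{\left(483,Q \right)} + \left(117311 + 124937\right) = 35 \cdot 483 + \left(117311 + 124937\right) = 16905 + 242248 = 259153$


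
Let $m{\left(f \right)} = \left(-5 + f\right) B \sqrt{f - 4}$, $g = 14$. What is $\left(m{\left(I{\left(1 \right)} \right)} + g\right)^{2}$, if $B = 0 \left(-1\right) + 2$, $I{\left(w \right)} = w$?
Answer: $4 - 224 i \sqrt{3} \approx 4.0 - 387.98 i$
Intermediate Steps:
$B = 2$ ($B = 0 + 2 = 2$)
$m{\left(f \right)} = \sqrt{-4 + f} \left(-10 + 2 f\right)$ ($m{\left(f \right)} = \left(-5 + f\right) 2 \sqrt{f - 4} = \left(-10 + 2 f\right) \sqrt{-4 + f} = \sqrt{-4 + f} \left(-10 + 2 f\right)$)
$\left(m{\left(I{\left(1 \right)} \right)} + g\right)^{2} = \left(2 \sqrt{-4 + 1} \left(-5 + 1\right) + 14\right)^{2} = \left(2 \sqrt{-3} \left(-4\right) + 14\right)^{2} = \left(2 i \sqrt{3} \left(-4\right) + 14\right)^{2} = \left(- 8 i \sqrt{3} + 14\right)^{2} = \left(14 - 8 i \sqrt{3}\right)^{2}$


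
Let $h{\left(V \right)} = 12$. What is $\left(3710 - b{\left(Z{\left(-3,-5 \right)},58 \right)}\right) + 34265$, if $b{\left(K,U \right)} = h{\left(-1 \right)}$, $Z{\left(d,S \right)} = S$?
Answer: $37963$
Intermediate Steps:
$b{\left(K,U \right)} = 12$
$\left(3710 - b{\left(Z{\left(-3,-5 \right)},58 \right)}\right) + 34265 = \left(3710 - 12\right) + 34265 = 3698 + 34265 = 37963$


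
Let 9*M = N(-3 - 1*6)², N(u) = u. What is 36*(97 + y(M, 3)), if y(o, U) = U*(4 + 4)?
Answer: 4356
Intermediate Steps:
M = 9 (M = (-3 - 1*6)²/9 = (-3 - 6)²/9 = (⅑)*(-9)² = (⅑)*81 = 9)
y(o, U) = 8*U (y(o, U) = U*8 = 8*U)
36*(97 + y(M, 3)) = 36*(97 + 8*3) = 36*(97 + 24) = 36*121 = 4356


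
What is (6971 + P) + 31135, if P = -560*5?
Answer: 35306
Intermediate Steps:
P = -2800
(6971 + P) + 31135 = (6971 - 2800) + 31135 = 4171 + 31135 = 35306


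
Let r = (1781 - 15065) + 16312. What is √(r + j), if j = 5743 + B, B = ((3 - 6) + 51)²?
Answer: 5*√443 ≈ 105.24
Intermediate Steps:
B = 2304 (B = (-3 + 51)² = 48² = 2304)
j = 8047 (j = 5743 + 2304 = 8047)
r = 3028 (r = -13284 + 16312 = 3028)
√(r + j) = √(3028 + 8047) = √11075 = 5*√443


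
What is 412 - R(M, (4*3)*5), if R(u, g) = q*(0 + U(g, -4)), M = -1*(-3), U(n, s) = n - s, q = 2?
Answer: 284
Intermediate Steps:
M = 3
R(u, g) = 8 + 2*g (R(u, g) = 2*(0 + (g - 1*(-4))) = 2*(0 + (g + 4)) = 2*(0 + (4 + g)) = 2*(4 + g) = 8 + 2*g)
412 - R(M, (4*3)*5) = 412 - (8 + 2*((4*3)*5)) = 412 - (8 + 2*(12*5)) = 412 - (8 + 2*60) = 412 - (8 + 120) = 412 - 1*128 = 412 - 128 = 284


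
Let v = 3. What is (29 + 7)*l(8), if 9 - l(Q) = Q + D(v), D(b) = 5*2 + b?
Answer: -432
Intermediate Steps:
D(b) = 10 + b
l(Q) = -4 - Q (l(Q) = 9 - (Q + (10 + 3)) = 9 - (Q + 13) = 9 - (13 + Q) = 9 + (-13 - Q) = -4 - Q)
(29 + 7)*l(8) = (29 + 7)*(-4 - 1*8) = 36*(-4 - 8) = 36*(-12) = -432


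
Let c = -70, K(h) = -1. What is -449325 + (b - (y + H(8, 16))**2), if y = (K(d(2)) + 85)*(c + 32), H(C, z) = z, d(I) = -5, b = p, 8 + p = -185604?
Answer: -10721913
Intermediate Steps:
p = -185612 (p = -8 - 185604 = -185612)
b = -185612
y = -3192 (y = (-1 + 85)*(-70 + 32) = 84*(-38) = -3192)
-449325 + (b - (y + H(8, 16))**2) = -449325 + (-185612 - (-3192 + 16)**2) = -449325 + (-185612 - 1*(-3176)**2) = -449325 + (-185612 - 1*10086976) = -449325 + (-185612 - 10086976) = -449325 - 10272588 = -10721913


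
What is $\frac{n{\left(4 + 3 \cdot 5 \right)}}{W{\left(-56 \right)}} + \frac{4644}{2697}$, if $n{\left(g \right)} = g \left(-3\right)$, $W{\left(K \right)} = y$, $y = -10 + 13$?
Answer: $- \frac{15533}{899} \approx -17.278$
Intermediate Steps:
$y = 3$
$W{\left(K \right)} = 3$
$n{\left(g \right)} = - 3 g$
$\frac{n{\left(4 + 3 \cdot 5 \right)}}{W{\left(-56 \right)}} + \frac{4644}{2697} = \frac{\left(-3\right) \left(4 + 3 \cdot 5\right)}{3} + \frac{4644}{2697} = - 3 \left(4 + 15\right) \frac{1}{3} + 4644 \cdot \frac{1}{2697} = \left(-3\right) 19 \cdot \frac{1}{3} + \frac{1548}{899} = \left(-57\right) \frac{1}{3} + \frac{1548}{899} = -19 + \frac{1548}{899} = - \frac{15533}{899}$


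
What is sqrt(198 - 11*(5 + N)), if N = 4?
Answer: 3*sqrt(11) ≈ 9.9499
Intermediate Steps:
sqrt(198 - 11*(5 + N)) = sqrt(198 - 11*(5 + 4)) = sqrt(198 - 11*9) = sqrt(198 - 99) = sqrt(99) = 3*sqrt(11)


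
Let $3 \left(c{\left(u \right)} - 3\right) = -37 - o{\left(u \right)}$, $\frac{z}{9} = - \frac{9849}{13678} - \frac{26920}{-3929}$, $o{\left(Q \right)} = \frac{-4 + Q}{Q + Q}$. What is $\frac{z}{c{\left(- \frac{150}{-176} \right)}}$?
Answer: $- \frac{95323993425}{15058957259} \approx -6.3301$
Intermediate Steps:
$o{\left(Q \right)} = \frac{-4 + Q}{2 Q}$
$z = \frac{423662193}{7677266}$ ($z = 9 \left(- \frac{9849}{13678} - \frac{26920}{-3929}\right) = 9 \left(\left(-9849\right) \frac{1}{13678} - - \frac{26920}{3929}\right) = 9 \left(- \frac{1407}{1954} + \frac{26920}{3929}\right) = 9 \cdot \frac{47073577}{7677266} = \frac{423662193}{7677266} \approx 55.184$)
$c{\left(u \right)} = - \frac{28}{3} - \frac{-4 + u}{6 u}$ ($c{\left(u \right)} = 3 + \frac{-37 - \frac{-4 + u}{2 u}}{3} = 3 - \left(\frac{37}{3} + \frac{-4 + u}{6 u}\right) = - \frac{28}{3} - \frac{-4 + u}{6 u}$)
$\frac{z}{c{\left(- \frac{150}{-176} \right)}} = \frac{423662193}{7677266 \frac{4 - 57 \left(- \frac{150}{-176}\right)}{6 \left(- \frac{150}{-176}\right)}} = \frac{423662193}{7677266 \frac{4 - 57 \left(\left(-150\right) \left(- \frac{1}{176}\right)\right)}{6 \left(\left(-150\right) \left(- \frac{1}{176}\right)\right)}} = \frac{423662193}{7677266 \frac{4 - \frac{4275}{88}}{6 \cdot \frac{75}{88}}} = \frac{423662193}{7677266 \cdot \frac{1}{6} \cdot \frac{88}{75} \left(4 - \frac{4275}{88}\right)} = \frac{423662193}{7677266 \cdot \frac{1}{6} \cdot \frac{88}{75} \left(- \frac{3923}{88}\right)} = \frac{423662193}{7677266 \left(- \frac{3923}{450}\right)} = \frac{423662193}{7677266} \left(- \frac{450}{3923}\right) = - \frac{95323993425}{15058957259}$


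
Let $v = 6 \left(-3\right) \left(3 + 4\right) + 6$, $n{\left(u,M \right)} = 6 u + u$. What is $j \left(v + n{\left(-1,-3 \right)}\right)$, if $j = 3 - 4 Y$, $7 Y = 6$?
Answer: $\frac{381}{7} \approx 54.429$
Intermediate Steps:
$Y = \frac{6}{7}$ ($Y = \frac{1}{7} \cdot 6 = \frac{6}{7} \approx 0.85714$)
$n{\left(u,M \right)} = 7 u$
$v = -120$ ($v = \left(-18\right) 7 + 6 = -126 + 6 = -120$)
$j = - \frac{3}{7}$ ($j = 3 - \frac{24}{7} = - \frac{3}{7} \approx -0.42857$)
$j \left(v + n{\left(-1,-3 \right)}\right) = - \frac{3 \left(-120 + 7 \left(-1\right)\right)}{7} = - \frac{3 \left(-120 - 7\right)}{7} = \left(- \frac{3}{7}\right) \left(-127\right) = \frac{381}{7}$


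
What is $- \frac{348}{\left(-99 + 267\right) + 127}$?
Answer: $- \frac{348}{295} \approx -1.1797$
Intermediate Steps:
$- \frac{348}{\left(-99 + 267\right) + 127} = - \frac{348}{168 + 127} = - \frac{348}{295}$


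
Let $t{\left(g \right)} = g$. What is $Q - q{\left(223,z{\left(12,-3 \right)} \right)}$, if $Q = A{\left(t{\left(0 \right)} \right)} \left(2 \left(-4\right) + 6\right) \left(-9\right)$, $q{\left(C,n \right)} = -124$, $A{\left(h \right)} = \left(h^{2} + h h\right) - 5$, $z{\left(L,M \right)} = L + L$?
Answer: $34$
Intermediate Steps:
$z{\left(L,M \right)} = 2 L$
$A{\left(h \right)} = -5 + 2 h^{2}$ ($A{\left(h \right)} = \left(h^{2} + h^{2}\right) - 5 = 2 h^{2} - 5 = -5 + 2 h^{2}$)
$Q = -90$ ($Q = \left(-5 + 2 \cdot 0^{2}\right) \left(2 \left(-4\right) + 6\right) \left(-9\right) = \left(-5 + 2 \cdot 0\right) \left(-8 + 6\right) \left(-9\right) = \left(-5 + 0\right) \left(-2\right) \left(-9\right) = \left(-5\right) \left(-2\right) \left(-9\right) = 10 \left(-9\right) = -90$)
$Q - q{\left(223,z{\left(12,-3 \right)} \right)} = -90 - -124 = -90 + 124 = 34$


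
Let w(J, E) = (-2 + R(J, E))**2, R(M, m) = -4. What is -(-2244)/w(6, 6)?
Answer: 187/3 ≈ 62.333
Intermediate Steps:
w(J, E) = 36 (w(J, E) = (-2 - 4)**2 = (-6)**2 = 36)
-(-2244)/w(6, 6) = -(-2244)/36 = -187*(-1/3) = 187/3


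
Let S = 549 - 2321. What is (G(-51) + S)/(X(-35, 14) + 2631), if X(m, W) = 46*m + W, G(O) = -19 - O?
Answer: -116/69 ≈ -1.6812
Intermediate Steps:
S = -1772
X(m, W) = W + 46*m
(G(-51) + S)/(X(-35, 14) + 2631) = ((-19 - 1*(-51)) - 1772)/((14 + 46*(-35)) + 2631) = ((-19 + 51) - 1772)/((14 - 1610) + 2631) = (32 - 1772)/(-1596 + 2631) = -1740/1035 = -1740*1/1035 = -116/69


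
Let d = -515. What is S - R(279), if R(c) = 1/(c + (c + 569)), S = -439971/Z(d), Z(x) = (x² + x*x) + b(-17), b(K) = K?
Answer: -165459250/199265997 ≈ -0.83034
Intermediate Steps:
Z(x) = -17 + 2*x² (Z(x) = (x² + x*x) - 17 = (x² + x²) - 17 = 2*x² - 17 = -17 + 2*x²)
S = -146657/176811 (S = -439971/(-17 + 2*(-515)²) = -439971/(-17 + 2*265225) = -439971/(-17 + 530450) = -439971/530433 = -439971*1/530433 = -146657/176811 ≈ -0.82946)
R(c) = 1/(569 + 2*c) (R(c) = 1/(c + (569 + c)) = 1/(569 + 2*c))
S - R(279) = -146657/176811 - 1/(569 + 2*279) = -146657/176811 - 1/(569 + 558) = -146657/176811 - 1/1127 = -165459250/199265997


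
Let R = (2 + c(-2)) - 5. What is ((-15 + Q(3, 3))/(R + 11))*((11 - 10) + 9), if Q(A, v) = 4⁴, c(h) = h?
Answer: 1205/3 ≈ 401.67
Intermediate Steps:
Q(A, v) = 256
R = -5 (R = (2 - 2) - 5 = 0 - 5 = -5)
((-15 + Q(3, 3))/(R + 11))*((11 - 10) + 9) = ((-15 + 256)/(-5 + 11))*((11 - 10) + 9) = (241/6)*(1 + 9) = (241*(⅙))*10 = (241/6)*10 = 1205/3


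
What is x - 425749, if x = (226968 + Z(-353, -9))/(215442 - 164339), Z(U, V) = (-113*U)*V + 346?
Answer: -21757182834/51103 ≈ -4.2575e+5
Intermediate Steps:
Z(U, V) = 346 - 113*U*V (Z(U, V) = -113*U*V + 346 = 346 - 113*U*V)
x = -131687/51103 (x = (226968 + (346 - 113*(-353)*(-9)))/(215442 - 164339) = (226968 + (346 - 359001))/51103 = (226968 - 358655)*(1/51103) = -131687*1/51103 = -131687/51103 ≈ -2.5769)
x - 425749 = -131687/51103 - 425749 = -21757182834/51103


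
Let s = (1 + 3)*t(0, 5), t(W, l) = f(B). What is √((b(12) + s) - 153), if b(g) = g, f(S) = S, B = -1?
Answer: I*√145 ≈ 12.042*I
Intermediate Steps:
t(W, l) = -1
s = -4 (s = (1 + 3)*(-1) = 4*(-1) = -4)
√((b(12) + s) - 153) = √((12 - 4) - 153) = √(8 - 153) = √(-145) = I*√145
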